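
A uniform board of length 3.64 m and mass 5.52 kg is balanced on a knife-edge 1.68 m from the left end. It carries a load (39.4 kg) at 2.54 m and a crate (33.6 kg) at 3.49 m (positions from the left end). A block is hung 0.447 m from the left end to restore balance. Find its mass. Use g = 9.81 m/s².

About the knife-edge (at 1.68 m from the left end):
Beam weight: 5.52 × 9.81 = 54.15 N down at 1.82 m → arm 0.14 m, τ = 54.15 × 0.14 = 7.581 N·m clockwise.
Load: 39.4 × 9.81 = 386.5 N down at 2.54 m → arm 0.86 m, τ = 386.5 × 0.86 = 332.4 N·m clockwise.
Crate: 33.6 × 9.81 = 329.6 N down at 3.49 m → arm 1.81 m, τ = 329.6 × 1.81 = 596.6 N·m clockwise.
Net moment of known loads = 936.6 N·m clockwise.
An unknown mass m at 0.447 m has arm 1.233 m; its moment is m·g·1.233 counterclockwise.
Balancing moments: m × 9.81 × 1.233 = 936.6, giving m = 936.6 / (9.81 × 1.233) = 77.4 kg.

m ≈ 77.4 kg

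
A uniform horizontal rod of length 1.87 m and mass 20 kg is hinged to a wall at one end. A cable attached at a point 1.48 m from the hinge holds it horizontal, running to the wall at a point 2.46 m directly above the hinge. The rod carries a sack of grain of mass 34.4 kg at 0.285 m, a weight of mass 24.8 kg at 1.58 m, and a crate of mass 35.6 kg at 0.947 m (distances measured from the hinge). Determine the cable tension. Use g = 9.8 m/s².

Take moments about the hinge.
Beam weight: 20 × 9.8 = 196 N down at 0.935 m → arm 0.935 m, τ = 196 × 0.935 = 183.3 N·m clockwise.
Sack of grain: 34.4 × 9.8 = 337.1 N down at 0.285 m → arm 0.285 m, τ = 337.1 × 0.285 = 96.07 N·m clockwise.
Weight: 24.8 × 9.8 = 243 N down at 1.58 m → arm 1.58 m, τ = 243 × 1.58 = 383.9 N·m clockwise.
Crate: 35.6 × 9.8 = 348.9 N down at 0.947 m → arm 0.947 m, τ = 348.9 × 0.947 = 330.4 N·m clockwise.
Total clockwise load moment = 993.7 N·m.
The cable tension T acts at 1.48 m; only its component perpendicular to the rod, T sinθ, produces torque. sinθ = h/√(h²+d²) = 2.46/√(2.46²+1.48²) = 0.8569.
Balancing moments: T × 1.48 × 0.8569 = 993.7, giving T = 993.7 / 1.268 = 784 N.

T ≈ 784 N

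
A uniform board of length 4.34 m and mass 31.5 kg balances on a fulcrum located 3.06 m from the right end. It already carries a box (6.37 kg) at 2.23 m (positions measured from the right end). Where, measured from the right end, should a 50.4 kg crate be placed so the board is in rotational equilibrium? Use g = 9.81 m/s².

x ≈ 3.72 m from the right end

Choose the fulcrum (at 3.06 m from the right end) as the axis so the support reaction has zero arm there.
Beam weight: 31.5 × 9.81 = 309 N down at 2.17 m → arm 0.89 m, τ = 309 × 0.89 = 275 N·m clockwise.
Box: 6.37 × 9.81 = 62.49 N down at 2.23 m → arm 0.83 m, τ = 62.49 × 0.83 = 51.87 N·m clockwise.
Net moment of existing loads = 326.9 N·m clockwise.
The crate weighs 50.4 × 9.81 = 494.4 N and must supply an equal counterclockwise moment, so its lever arm about the fulcrum is 326.9 / 494.4 = 0.661 m.
That puts it at 3.06 + 0.661 = 3.72 m from the right end.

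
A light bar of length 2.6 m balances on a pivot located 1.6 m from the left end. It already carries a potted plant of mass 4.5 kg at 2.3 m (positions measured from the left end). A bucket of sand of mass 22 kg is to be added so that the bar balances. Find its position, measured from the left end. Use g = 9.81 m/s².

x ≈ 1.46 m from the left end

Take moments about the pivot (at 1.6 m from the left end).
Potted plant: 4.5 × 9.81 = 44.15 N down at 2.3 m → arm 0.7 m, τ = 44.15 × 0.7 = 30.9 N·m clockwise.
Net moment of existing loads = 30.9 N·m clockwise.
The bucket of sand weighs 22 × 9.81 = 215.8 N and must supply an equal counterclockwise moment, so its lever arm about the pivot is 30.9 / 215.8 = 0.143 m.
That puts it at 1.6 − 0.143 = 1.46 m from the left end.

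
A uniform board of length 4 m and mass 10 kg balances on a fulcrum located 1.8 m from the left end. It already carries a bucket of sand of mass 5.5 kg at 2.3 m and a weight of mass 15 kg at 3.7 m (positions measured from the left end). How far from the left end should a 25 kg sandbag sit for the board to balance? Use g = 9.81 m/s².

x ≈ 0.47 m from the left end

Taking torques about the fulcrum (at 1.8 m from the left end):
Beam weight: 10 × 9.81 = 98.1 N down at 2 m → arm 0.2 m, τ = 98.1 × 0.2 = 19.62 N·m clockwise.
Bucket of sand: 5.5 × 9.81 = 53.96 N down at 2.3 m → arm 0.5 m, τ = 53.96 × 0.5 = 26.98 N·m clockwise.
Weight: 15 × 9.81 = 147.2 N down at 3.7 m → arm 1.9 m, τ = 147.2 × 1.9 = 279.7 N·m clockwise.
Net moment of existing loads = 326.3 N·m clockwise.
The sandbag weighs 25 × 9.81 = 245.2 N and must supply an equal counterclockwise moment, so its lever arm about the fulcrum is 326.3 / 245.2 = 1.33 m.
That puts it at 1.8 − 1.33 = 0.47 m from the left end.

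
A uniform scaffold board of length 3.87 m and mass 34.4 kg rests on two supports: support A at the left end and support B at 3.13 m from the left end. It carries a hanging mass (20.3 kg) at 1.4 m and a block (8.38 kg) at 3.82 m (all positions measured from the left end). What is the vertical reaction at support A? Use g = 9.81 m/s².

R_A ≈ 221 N

Taking torques about support B:
Beam weight: 34.4 × 9.81 = 337.5 N down at 1.935 m → arm 1.195 m, τ = 337.5 × 1.195 = 403.3 N·m counterclockwise.
Hanging mass: 20.3 × 9.81 = 199.1 N down at 1.4 m → arm 1.73 m, τ = 199.1 × 1.73 = 344.4 N·m counterclockwise.
Block: 8.38 × 9.81 = 82.21 N down at 3.82 m → arm 0.69 m, τ = 82.21 × 0.69 = 56.72 N·m clockwise.
Net load moment about support B = 691 N·m counterclockwise.
Reaction R at support A is upward at 0 m, arm 3.13 m → moment R × 3.13 clockwise.
For rotational equilibrium, R × 3.13 = 691, so R = 221 N.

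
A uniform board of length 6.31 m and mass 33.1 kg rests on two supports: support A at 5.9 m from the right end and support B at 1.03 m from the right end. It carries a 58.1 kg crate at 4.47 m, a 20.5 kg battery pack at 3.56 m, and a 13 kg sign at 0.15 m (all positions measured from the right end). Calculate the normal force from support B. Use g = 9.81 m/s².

Take moments about support A.
Beam weight: 33.1 × 9.81 = 324.7 N down at 3.155 m → arm 2.745 m, τ = 324.7 × 2.745 = 891.3 N·m clockwise.
Crate: 58.1 × 9.81 = 570 N down at 4.47 m → arm 1.43 m, τ = 570 × 1.43 = 815.1 N·m clockwise.
Battery pack: 20.5 × 9.81 = 201.1 N down at 3.56 m → arm 2.34 m, τ = 201.1 × 2.34 = 470.6 N·m clockwise.
Sign: 13 × 9.81 = 127.5 N down at 0.15 m → arm 5.75 m, τ = 127.5 × 5.75 = 733.1 N·m clockwise.
Net load moment about support A = 2910 N·m clockwise.
Reaction R at support B is upward at 1.03 m, arm 4.87 m → moment R × 4.87 counterclockwise.
For rotational equilibrium, R × 4.87 = 2910, so R = 598 N.

R_B ≈ 598 N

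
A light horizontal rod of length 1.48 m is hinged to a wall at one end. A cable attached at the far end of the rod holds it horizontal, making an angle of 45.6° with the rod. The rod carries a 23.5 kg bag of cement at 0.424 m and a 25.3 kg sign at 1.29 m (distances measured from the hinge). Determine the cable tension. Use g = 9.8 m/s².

T ≈ 395 N

Choose the hinge as the axis so the unknown hinge reaction has zero arm there.
Bag of cement: 23.5 × 9.8 = 230.3 N down at 0.424 m → arm 0.424 m, τ = 230.3 × 0.424 = 97.65 N·m clockwise.
Sign: 25.3 × 9.8 = 247.9 N down at 1.29 m → arm 1.29 m, τ = 247.9 × 1.29 = 319.8 N·m clockwise.
Total clockwise load moment = 417.5 N·m.
The cable tension T acts at 1.48 m; only its component perpendicular to the rod, T sinθ, produces torque. sin 45.6° = 0.7145.
Balancing moments: T × 1.48 × 0.7145 = 417.5, giving T = 417.5 / 1.057 = 395 N.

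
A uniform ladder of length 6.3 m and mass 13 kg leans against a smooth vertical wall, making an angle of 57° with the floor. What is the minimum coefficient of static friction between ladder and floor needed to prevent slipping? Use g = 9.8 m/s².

About the foot of the ladder:
Ladder weight 13×9.8 = 127.4 N acts at 3.15 m along the ladder; its horizontal arm is 3.15·cos57° = 1.716 m → τ = 218.6 N·m clockwise.
Wall normal N acts horizontally at the top; its moment arm is the height L sinθ = 6.3·sin57° = 5.284 m, counterclockwise.
Balancing moments: N × 5.284 = 218.6, giving N = 41.37 N.
ΣFx = 0 ⇒ f = N_wall = 41.37 N. ΣFy = 0 ⇒ N_floor = 127.4 N.
μ_min = f / N_floor = 41.37 / 127.4 = 0.325.

μ_min ≈ 0.325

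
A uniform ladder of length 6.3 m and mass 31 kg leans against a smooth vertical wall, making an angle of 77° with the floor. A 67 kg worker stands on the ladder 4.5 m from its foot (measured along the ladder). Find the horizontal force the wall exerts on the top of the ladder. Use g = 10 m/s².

Choose the foot of the ladder as the axis so the floor normal and friction both act there and drop out.
Ladder weight 31×10 = 310 N acts at 3.15 m along the ladder; its horizontal arm is 3.15·cos77° = 0.7086 m → τ = 219.7 N·m clockwise.
Worker: 67×10 = 670 N at 4.5 m → arm 1.012 m → τ = 678 N·m clockwise.
Wall normal N acts horizontally at the top; its moment arm is the height L sinθ = 6.3·sin77° = 6.139 m, counterclockwise.
Στ = 0 ⇒ N × 6.139 = 897.7 ⇒ N = 146 N.

N_wall ≈ 146 N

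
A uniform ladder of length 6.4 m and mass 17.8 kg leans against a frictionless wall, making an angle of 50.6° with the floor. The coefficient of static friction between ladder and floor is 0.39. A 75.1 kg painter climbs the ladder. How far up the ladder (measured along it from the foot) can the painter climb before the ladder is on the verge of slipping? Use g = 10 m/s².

d ≈ 3 m

About the foot of the ladder:
Ladder weight 17.8×10 = 178 N acts at 3.2 m along the ladder; its horizontal arm is 3.2·cos50.6° = 2.031 m → τ = 361.5 N·m clockwise.
Painter weight 75.1×10 = 751 N at distance d → arm d·cos50.6° → τ = 751·d·0.6347 clockwise.
Wall normal N at the top has arm L sinθ = 4.945 m counterclockwise, so Στ = 0 gives N·4.945 = 361.5 + 476.7·d.
ΣFy = 0 ⇒ N_floor = 929 N, so the maximum friction is μ_s·N_floor = 0.39×929 = 362.3 N. ΣFx = 0 ⇒ N_wall = f, so at the slipping point N = 362.3 N.
Substituting: 362.3×4.945 = 361.5 + 476.7·d ⇒ d = (1792 − 361.5) / 476.7 = 3 m.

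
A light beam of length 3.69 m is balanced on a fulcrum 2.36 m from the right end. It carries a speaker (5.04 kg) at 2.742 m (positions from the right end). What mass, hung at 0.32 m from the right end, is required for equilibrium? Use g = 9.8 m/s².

About the fulcrum (at 2.36 m from the right end):
Speaker: 5.04 × 9.8 = 49.39 N down at 2.742 m → arm 0.382 m, τ = 49.39 × 0.382 = 18.87 N·m counterclockwise.
Net moment of known loads = 18.87 N·m counterclockwise.
An unknown mass m at 0.32 m has arm 2.04 m; its moment is m·g·2.04 clockwise.
Στ = 0 ⇒ m × 9.8 × 2.04 = 18.87 ⇒ m = 18.87 / (9.8 × 2.04) = 0.944 kg.

m ≈ 0.944 kg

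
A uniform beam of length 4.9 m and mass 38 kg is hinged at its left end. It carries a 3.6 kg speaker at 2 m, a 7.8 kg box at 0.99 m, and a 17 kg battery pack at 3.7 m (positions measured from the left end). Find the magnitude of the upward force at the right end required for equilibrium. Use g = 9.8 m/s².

Take moments about the left end.
Beam weight: 38 × 9.8 = 372.4 N down at 2.45 m → arm 2.45 m, τ = 372.4 × 2.45 = 912.4 N·m clockwise.
Speaker: 3.6 × 9.8 = 35.28 N down at 2 m → arm 2 m, τ = 35.28 × 2 = 70.56 N·m clockwise.
Box: 7.8 × 9.8 = 76.44 N down at 0.99 m → arm 0.99 m, τ = 76.44 × 0.99 = 75.68 N·m clockwise.
Battery pack: 17 × 9.8 = 166.6 N down at 3.7 m → arm 3.7 m, τ = 166.6 × 3.7 = 616.4 N·m clockwise.
Net moment of the loads = 1675 N·m clockwise.
The upward force F acts at the right end, arm 4.9 m, giving F × 4.9 counterclockwise.
Setting net torque to zero: F × 4.9 = 1675 → F = 1675 / 4.9 = 342 N.

F ≈ 342 N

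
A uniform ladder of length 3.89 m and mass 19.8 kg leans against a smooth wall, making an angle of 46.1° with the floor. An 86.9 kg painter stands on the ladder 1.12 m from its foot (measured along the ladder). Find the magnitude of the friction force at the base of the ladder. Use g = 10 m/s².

About the foot of the ladder:
Ladder weight 19.8×10 = 198 N acts at 1.945 m along the ladder; its horizontal arm is 1.945·cos46.1° = 1.349 m → τ = 267.1 N·m clockwise.
Painter: 86.9×10 = 869 N at 1.12 m → arm 0.7766 m → τ = 674.9 N·m clockwise.
Wall normal N acts horizontally at the top; its moment arm is the height L sinθ = 3.89·sin46.1° = 2.803 m, counterclockwise.
Setting net torque to zero: N × 2.803 = 942 → N = 336 N.
ΣFx = 0: friction at the foot balances the wall's push, so f = N_wall = 336 N.

f ≈ 336 N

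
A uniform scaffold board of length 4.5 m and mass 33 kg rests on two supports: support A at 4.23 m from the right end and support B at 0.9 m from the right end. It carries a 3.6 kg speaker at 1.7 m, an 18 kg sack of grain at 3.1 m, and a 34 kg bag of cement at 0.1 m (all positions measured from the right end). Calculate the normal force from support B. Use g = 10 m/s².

About support A:
Beam weight: 33 × 10 = 330 N down at 2.25 m → arm 1.98 m, τ = 330 × 1.98 = 653.4 N·m clockwise.
Speaker: 3.6 × 10 = 36 N down at 1.7 m → arm 2.53 m, τ = 36 × 2.53 = 91.08 N·m clockwise.
Sack of grain: 18 × 10 = 180 N down at 3.1 m → arm 1.13 m, τ = 180 × 1.13 = 203.4 N·m clockwise.
Bag of cement: 34 × 10 = 340 N down at 0.1 m → arm 4.13 m, τ = 340 × 4.13 = 1404 N·m clockwise.
Net load moment about support A = 2352 N·m clockwise.
Reaction R at support B is upward at 0.9 m, arm 3.33 m → moment R × 3.33 counterclockwise.
Setting net torque to zero: R × 3.33 = 2352 → R = 706 N.

R_B ≈ 706 N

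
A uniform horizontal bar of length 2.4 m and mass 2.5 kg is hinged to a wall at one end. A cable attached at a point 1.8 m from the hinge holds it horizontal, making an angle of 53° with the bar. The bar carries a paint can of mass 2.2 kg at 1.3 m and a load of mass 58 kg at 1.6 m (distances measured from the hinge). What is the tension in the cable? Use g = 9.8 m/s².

T ≈ 673 N

Sum moments about the hinge (the unknown hinge reaction has zero arm there).
Beam weight: 2.5 × 9.8 = 24.5 N down at 1.2 m → arm 1.2 m, τ = 24.5 × 1.2 = 29.4 N·m clockwise.
Paint can: 2.2 × 9.8 = 21.56 N down at 1.3 m → arm 1.3 m, τ = 21.56 × 1.3 = 28.03 N·m clockwise.
Load: 58 × 9.8 = 568.4 N down at 1.6 m → arm 1.6 m, τ = 568.4 × 1.6 = 909.4 N·m clockwise.
Total clockwise load moment = 966.8 N·m.
The cable tension T acts at 1.8 m; only its component perpendicular to the bar, T sinθ, produces torque. sin 53° = 0.7986.
For rotational equilibrium, T × 1.8 × 0.7986 = 966.8, so T = 966.8 / 1.437 = 673 N.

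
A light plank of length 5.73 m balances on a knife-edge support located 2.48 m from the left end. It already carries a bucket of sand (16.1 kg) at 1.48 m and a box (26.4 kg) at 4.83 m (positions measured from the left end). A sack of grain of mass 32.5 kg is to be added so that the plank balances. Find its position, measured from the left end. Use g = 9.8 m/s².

x ≈ 1.07 m from the left end

About the knife-edge support (at 2.48 m from the left end):
Bucket of sand: 16.1 × 9.8 = 157.8 N down at 1.48 m → arm 1 m, τ = 157.8 × 1 = 157.8 N·m counterclockwise.
Box: 26.4 × 9.8 = 258.7 N down at 4.83 m → arm 2.35 m, τ = 258.7 × 2.35 = 607.9 N·m clockwise.
Net moment of existing loads = 450.1 N·m clockwise.
The sack of grain weighs 32.5 × 9.8 = 318.5 N and must supply an equal counterclockwise moment, so its lever arm about the knife-edge support is 450.1 / 318.5 = 1.41 m.
That puts it at 2.48 − 1.41 = 1.07 m from the left end.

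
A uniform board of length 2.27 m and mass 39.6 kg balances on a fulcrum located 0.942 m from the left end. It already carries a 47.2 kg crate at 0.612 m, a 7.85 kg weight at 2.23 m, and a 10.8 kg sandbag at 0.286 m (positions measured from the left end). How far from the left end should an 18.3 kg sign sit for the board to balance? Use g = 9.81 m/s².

x ≈ 1.21 m from the left end

Take moments about the fulcrum (at 0.942 m from the left end).
Beam weight: 39.6 × 9.81 = 388.5 N down at 1.135 m → arm 0.193 m, τ = 388.5 × 0.193 = 74.98 N·m clockwise.
Crate: 47.2 × 9.81 = 463 N down at 0.612 m → arm 0.33 m, τ = 463 × 0.33 = 152.8 N·m counterclockwise.
Weight: 7.85 × 9.81 = 77.01 N down at 2.23 m → arm 1.288 m, τ = 77.01 × 1.288 = 99.19 N·m clockwise.
Sandbag: 10.8 × 9.81 = 105.9 N down at 0.286 m → arm 0.656 m, τ = 105.9 × 0.656 = 69.47 N·m counterclockwise.
Net moment of existing loads = 48.1 N·m counterclockwise.
The sign weighs 18.3 × 9.81 = 179.5 N and must supply an equal clockwise moment, so its lever arm about the fulcrum is 48.1 / 179.5 = 0.268 m.
That puts it at 0.942 + 0.268 = 1.21 m from the left end.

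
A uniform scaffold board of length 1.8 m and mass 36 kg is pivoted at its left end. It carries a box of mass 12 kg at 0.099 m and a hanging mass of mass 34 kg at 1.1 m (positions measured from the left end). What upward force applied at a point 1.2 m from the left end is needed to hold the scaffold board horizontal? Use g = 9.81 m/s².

About the left end:
Beam weight: 36 × 9.81 = 353.2 N down at 0.9 m → arm 0.9 m, τ = 353.2 × 0.9 = 317.9 N·m clockwise.
Box: 12 × 9.81 = 117.7 N down at 0.099 m → arm 0.099 m, τ = 117.7 × 0.099 = 11.65 N·m clockwise.
Hanging mass: 34 × 9.81 = 333.5 N down at 1.1 m → arm 1.1 m, τ = 333.5 × 1.1 = 366.9 N·m clockwise.
Net moment of the loads = 696.4 N·m clockwise.
The upward force F acts at a point 1.2 m from the left end, arm 1.2 m, giving F × 1.2 counterclockwise.
Setting net torque to zero: F × 1.2 = 696.4 → F = 696.4 / 1.2 = 580 N.

F ≈ 580 N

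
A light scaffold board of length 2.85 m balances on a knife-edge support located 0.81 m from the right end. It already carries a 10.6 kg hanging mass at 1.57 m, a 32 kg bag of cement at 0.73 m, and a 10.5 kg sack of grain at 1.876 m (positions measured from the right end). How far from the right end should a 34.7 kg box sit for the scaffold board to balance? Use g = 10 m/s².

Taking torques about the knife-edge support (at 0.81 m from the right end):
Hanging mass: 10.6 × 10 = 106 N down at 1.57 m → arm 0.76 m, τ = 106 × 0.76 = 80.56 N·m counterclockwise.
Bag of cement: 32 × 10 = 320 N down at 0.73 m → arm 0.08 m, τ = 320 × 0.08 = 25.6 N·m clockwise.
Sack of grain: 10.5 × 10 = 105 N down at 1.876 m → arm 1.066 m, τ = 105 × 1.066 = 111.9 N·m counterclockwise.
Net moment of existing loads = 166.9 N·m counterclockwise.
The box weighs 34.7 × 10 = 347 N and must supply an equal clockwise moment, so its lever arm about the knife-edge support is 166.9 / 347 = 0.481 m.
That puts it at 0.81 − 0.481 = 0.329 m from the right end.

x ≈ 0.329 m from the right end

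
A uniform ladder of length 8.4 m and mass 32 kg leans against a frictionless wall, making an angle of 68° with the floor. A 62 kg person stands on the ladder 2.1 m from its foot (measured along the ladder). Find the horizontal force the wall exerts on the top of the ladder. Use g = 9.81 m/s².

N_wall ≈ 125 N

Sum moments about the foot of the ladder (the floor normal and friction both act there and drop out).
Ladder weight 32×9.81 = 313.9 N acts at 4.2 m along the ladder; its horizontal arm is 4.2·cos68° = 1.573 m → τ = 493.8 N·m clockwise.
Person: 62×9.81 = 608.2 N at 2.1 m → arm 0.7867 m → τ = 478.5 N·m clockwise.
Wall normal N acts horizontally at the top; its moment arm is the height L sinθ = 8.4·sin68° = 7.788 m, counterclockwise.
Στ = 0 ⇒ N × 7.788 = 972.3 ⇒ N = 125 N.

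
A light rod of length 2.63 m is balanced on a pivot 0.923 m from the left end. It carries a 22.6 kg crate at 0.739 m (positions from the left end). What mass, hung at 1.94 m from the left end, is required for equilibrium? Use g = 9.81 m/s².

m ≈ 4.09 kg

Taking torques about the pivot (at 0.923 m from the left end):
Crate: 22.6 × 9.81 = 221.7 N down at 0.739 m → arm 0.184 m, τ = 221.7 × 0.184 = 40.79 N·m counterclockwise.
Net moment of known loads = 40.79 N·m counterclockwise.
An unknown mass m at 1.94 m has arm 1.017 m; its moment is m·g·1.017 clockwise.
Στ = 0 ⇒ m × 9.81 × 1.017 = 40.79 ⇒ m = 40.79 / (9.81 × 1.017) = 4.09 kg.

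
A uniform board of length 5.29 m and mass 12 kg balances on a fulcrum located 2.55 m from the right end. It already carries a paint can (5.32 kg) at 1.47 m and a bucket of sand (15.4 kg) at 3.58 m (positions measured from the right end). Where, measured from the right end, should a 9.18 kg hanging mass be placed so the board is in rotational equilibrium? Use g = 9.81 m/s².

About the fulcrum (at 2.55 m from the right end):
Beam weight: 12 × 9.81 = 117.7 N down at 2.645 m → arm 0.095 m, τ = 117.7 × 0.095 = 11.18 N·m counterclockwise.
Paint can: 5.32 × 9.81 = 52.19 N down at 1.47 m → arm 1.08 m, τ = 52.19 × 1.08 = 56.37 N·m clockwise.
Bucket of sand: 15.4 × 9.81 = 151.1 N down at 3.58 m → arm 1.03 m, τ = 151.1 × 1.03 = 155.6 N·m counterclockwise.
Net moment of existing loads = 110.4 N·m counterclockwise.
The hanging mass weighs 9.18 × 9.81 = 90.06 N and must supply an equal clockwise moment, so its lever arm about the fulcrum is 110.4 / 90.06 = 1.23 m.
That puts it at 2.55 − 1.23 = 1.32 m from the right end.

x ≈ 1.32 m from the right end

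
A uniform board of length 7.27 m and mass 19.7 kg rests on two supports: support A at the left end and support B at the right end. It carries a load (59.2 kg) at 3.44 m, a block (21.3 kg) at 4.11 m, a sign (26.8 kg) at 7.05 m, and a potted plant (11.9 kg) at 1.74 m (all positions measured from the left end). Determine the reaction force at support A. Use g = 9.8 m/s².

R_A ≈ 590 N

About support B:
Beam weight: 19.7 × 9.8 = 193.1 N down at 3.635 m → arm 3.635 m, τ = 193.1 × 3.635 = 701.9 N·m counterclockwise.
Load: 59.2 × 9.8 = 580.2 N down at 3.44 m → arm 3.83 m, τ = 580.2 × 3.83 = 2222 N·m counterclockwise.
Block: 21.3 × 9.8 = 208.7 N down at 4.11 m → arm 3.16 m, τ = 208.7 × 3.16 = 659.5 N·m counterclockwise.
Sign: 26.8 × 9.8 = 262.6 N down at 7.05 m → arm 0.22 m, τ = 262.6 × 0.22 = 57.77 N·m counterclockwise.
Potted plant: 11.9 × 9.8 = 116.6 N down at 1.74 m → arm 5.53 m, τ = 116.6 × 5.53 = 644.8 N·m counterclockwise.
Net load moment about support B = 4286 N·m counterclockwise.
Reaction R at support A is upward at 0 m, arm 7.27 m → moment R × 7.27 clockwise.
Στ = 0 ⇒ R × 7.27 = 4286 ⇒ R = 590 N.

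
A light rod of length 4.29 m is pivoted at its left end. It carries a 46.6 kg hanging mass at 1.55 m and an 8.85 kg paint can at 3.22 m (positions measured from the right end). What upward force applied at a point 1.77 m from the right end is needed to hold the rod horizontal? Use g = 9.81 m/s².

F ≈ 534 N

Sum moments about the left end (the unknown pivot reaction has zero arm there).
Hanging mass: 46.6 × 9.81 = 457.1 N down at 1.55 m → arm 2.74 m, τ = 457.1 × 2.74 = 1252 N·m clockwise.
Paint can: 8.85 × 9.81 = 86.82 N down at 3.22 m → arm 1.07 m, τ = 86.82 × 1.07 = 92.9 N·m clockwise.
Net moment of the loads = 1345 N·m clockwise.
The upward force F acts at a point 1.77 m from the right end, arm 2.52 m, giving F × 2.52 counterclockwise.
For rotational equilibrium, F × 2.52 = 1345, so F = 1345 / 2.52 = 534 N.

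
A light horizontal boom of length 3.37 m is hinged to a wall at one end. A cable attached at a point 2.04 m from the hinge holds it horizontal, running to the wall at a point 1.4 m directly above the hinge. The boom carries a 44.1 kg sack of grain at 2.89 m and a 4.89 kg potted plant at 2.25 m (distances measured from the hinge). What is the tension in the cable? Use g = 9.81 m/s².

Taking torques about the hinge:
Sack of grain: 44.1 × 9.81 = 432.6 N down at 2.89 m → arm 2.89 m, τ = 432.6 × 2.89 = 1250 N·m clockwise.
Potted plant: 4.89 × 9.81 = 47.97 N down at 2.25 m → arm 2.25 m, τ = 47.97 × 2.25 = 107.9 N·m clockwise.
Total clockwise load moment = 1358 N·m.
The cable tension T acts at 2.04 m; only its component perpendicular to the boom, T sinθ, produces torque. sinθ = h/√(h²+d²) = 1.4/√(1.4²+2.04²) = 0.5658.
Στ = 0 ⇒ T × 2.04 × 0.5658 = 1358 ⇒ T = 1358 / 1.154 = 1180 N.

T ≈ 1180 N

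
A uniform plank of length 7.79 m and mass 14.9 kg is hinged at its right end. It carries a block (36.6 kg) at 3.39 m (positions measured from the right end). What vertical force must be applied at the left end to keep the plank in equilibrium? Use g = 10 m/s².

F ≈ 234 N

Take moments about the right end.
Beam weight: 14.9 × 10 = 149 N down at 3.895 m → arm 3.895 m, τ = 149 × 3.895 = 580.4 N·m counterclockwise.
Block: 36.6 × 10 = 366 N down at 3.39 m → arm 3.39 m, τ = 366 × 3.39 = 1241 N·m counterclockwise.
Net moment of the loads = 1821 N·m counterclockwise.
The upward force F acts at the left end, arm 7.79 m, giving F × 7.79 clockwise.
For rotational equilibrium, F × 7.79 = 1821, so F = 1821 / 7.79 = 234 N.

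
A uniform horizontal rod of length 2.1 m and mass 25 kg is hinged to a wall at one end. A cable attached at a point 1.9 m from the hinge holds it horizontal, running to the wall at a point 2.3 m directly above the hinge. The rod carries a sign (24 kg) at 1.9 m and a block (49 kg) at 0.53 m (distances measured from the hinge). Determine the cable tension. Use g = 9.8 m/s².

Choose the hinge as the axis so the unknown hinge reaction has zero arm there.
Beam weight: 25 × 9.8 = 245 N down at 1.05 m → arm 1.05 m, τ = 245 × 1.05 = 257.2 N·m clockwise.
Sign: 24 × 9.8 = 235.2 N down at 1.9 m → arm 1.9 m, τ = 235.2 × 1.9 = 446.9 N·m clockwise.
Block: 49 × 9.8 = 480.2 N down at 0.53 m → arm 0.53 m, τ = 480.2 × 0.53 = 254.5 N·m clockwise.
Total clockwise load moment = 958.6 N·m.
The cable tension T acts at 1.9 m; only its component perpendicular to the rod, T sinθ, produces torque. sinθ = h/√(h²+d²) = 2.3/√(2.3²+1.9²) = 0.771.
Balancing moments: T × 1.9 × 0.771 = 958.6, giving T = 958.6 / 1.465 = 654 N.

T ≈ 654 N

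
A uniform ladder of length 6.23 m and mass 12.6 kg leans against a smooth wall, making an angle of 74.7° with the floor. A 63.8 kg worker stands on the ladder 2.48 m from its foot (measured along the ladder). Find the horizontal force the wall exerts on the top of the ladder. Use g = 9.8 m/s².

N_wall ≈ 85 N

Taking torques about the foot of the ladder:
Ladder weight 12.6×9.8 = 123.5 N acts at 3.115 m along the ladder; its horizontal arm is 3.115·cos74.7° = 0.822 m → τ = 101.5 N·m clockwise.
Worker: 63.8×9.8 = 625.2 N at 2.48 m → arm 0.6544 m → τ = 409.1 N·m clockwise.
Wall normal N acts horizontally at the top; its moment arm is the height L sinθ = 6.23·sin74.7° = 6.009 m, counterclockwise.
For rotational equilibrium, N × 6.009 = 510.6, so N = 85 N.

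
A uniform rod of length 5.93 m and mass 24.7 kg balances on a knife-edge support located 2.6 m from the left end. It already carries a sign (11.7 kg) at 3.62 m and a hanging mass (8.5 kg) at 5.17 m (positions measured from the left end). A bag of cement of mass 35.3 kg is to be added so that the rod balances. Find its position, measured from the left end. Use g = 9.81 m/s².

Sum moments about the knife-edge support (at 2.6 m from the left end) (the support reaction has zero arm there).
Beam weight: 24.7 × 9.81 = 242.3 N down at 2.965 m → arm 0.365 m, τ = 242.3 × 0.365 = 88.44 N·m clockwise.
Sign: 11.7 × 9.81 = 114.8 N down at 3.62 m → arm 1.02 m, τ = 114.8 × 1.02 = 117.1 N·m clockwise.
Hanging mass: 8.5 × 9.81 = 83.39 N down at 5.17 m → arm 2.57 m, τ = 83.39 × 2.57 = 214.3 N·m clockwise.
Net moment of existing loads = 419.8 N·m clockwise.
The bag of cement weighs 35.3 × 9.81 = 346.3 N and must supply an equal counterclockwise moment, so its lever arm about the knife-edge support is 419.8 / 346.3 = 1.21 m.
That puts it at 2.6 − 1.21 = 1.39 m from the left end.

x ≈ 1.39 m from the left end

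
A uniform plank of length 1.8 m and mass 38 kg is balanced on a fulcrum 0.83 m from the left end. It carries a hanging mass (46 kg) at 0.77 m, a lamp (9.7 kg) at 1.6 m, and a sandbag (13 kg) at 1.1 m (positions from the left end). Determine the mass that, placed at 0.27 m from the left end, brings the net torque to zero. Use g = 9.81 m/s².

m ≈ 19.4 kg

Choose the fulcrum (at 0.83 m from the left end) as the axis so the support reaction has zero arm there.
Beam weight: 38 × 9.81 = 372.8 N down at 0.9 m → arm 0.07 m, τ = 372.8 × 0.07 = 26.1 N·m clockwise.
Hanging mass: 46 × 9.81 = 451.3 N down at 0.77 m → arm 0.06 m, τ = 451.3 × 0.06 = 27.08 N·m counterclockwise.
Lamp: 9.7 × 9.81 = 95.16 N down at 1.6 m → arm 0.77 m, τ = 95.16 × 0.77 = 73.27 N·m clockwise.
Sandbag: 13 × 9.81 = 127.5 N down at 1.1 m → arm 0.27 m, τ = 127.5 × 0.27 = 34.43 N·m clockwise.
Net moment of known loads = 106.7 N·m clockwise.
An unknown mass m at 0.27 m has arm 0.56 m; its moment is m·g·0.56 counterclockwise.
Setting net torque to zero: m × 9.81 × 0.56 = 106.7 → m = 106.7 / (9.81 × 0.56) = 19.4 kg.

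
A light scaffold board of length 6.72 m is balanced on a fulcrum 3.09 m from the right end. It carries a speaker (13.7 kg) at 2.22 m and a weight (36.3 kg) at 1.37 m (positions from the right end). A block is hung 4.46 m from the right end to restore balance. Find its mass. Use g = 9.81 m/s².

m ≈ 54.3 kg

Sum moments about the fulcrum (at 3.09 m from the right end) (the support reaction has zero arm there).
Speaker: 13.7 × 9.81 = 134.4 N down at 2.22 m → arm 0.87 m, τ = 134.4 × 0.87 = 116.9 N·m clockwise.
Weight: 36.3 × 9.81 = 356.1 N down at 1.37 m → arm 1.72 m, τ = 356.1 × 1.72 = 612.5 N·m clockwise.
Net moment of known loads = 729.4 N·m clockwise.
An unknown mass m at 4.46 m has arm 1.37 m; its moment is m·g·1.37 counterclockwise.
For rotational equilibrium, m × 9.81 × 1.37 = 729.4, so m = 729.4 / (9.81 × 1.37) = 54.3 kg.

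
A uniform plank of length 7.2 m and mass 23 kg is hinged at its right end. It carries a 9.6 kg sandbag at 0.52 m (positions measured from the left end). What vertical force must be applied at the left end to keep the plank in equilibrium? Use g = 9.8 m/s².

F ≈ 200 N

Take moments about the right end.
Beam weight: 23 × 9.8 = 225.4 N down at 3.6 m → arm 3.6 m, τ = 225.4 × 3.6 = 811.4 N·m counterclockwise.
Sandbag: 9.6 × 9.8 = 94.08 N down at 0.52 m → arm 6.68 m, τ = 94.08 × 6.68 = 628.5 N·m counterclockwise.
Net moment of the loads = 1440 N·m counterclockwise.
The upward force F acts at the left end, arm 7.2 m, giving F × 7.2 clockwise.
Στ = 0 ⇒ F × 7.2 = 1440 ⇒ F = 1440 / 7.2 = 200 N.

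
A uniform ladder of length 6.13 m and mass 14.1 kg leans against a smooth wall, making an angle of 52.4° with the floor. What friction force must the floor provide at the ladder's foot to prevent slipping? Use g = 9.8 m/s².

Take moments about the foot of the ladder.
Ladder weight 14.1×9.8 = 138.2 N acts at 3.065 m along the ladder; its horizontal arm is 3.065·cos52.4° = 1.87 m → τ = 258.4 N·m clockwise.
Wall normal N acts horizontally at the top; its moment arm is the height L sinθ = 6.13·sin52.4° = 4.857 m, counterclockwise.
Balancing moments: N × 4.857 = 258.4, giving N = 53.2 N.
ΣFx = 0: friction at the foot balances the wall's push, so f = N_wall = 53.2 N.

f ≈ 53.2 N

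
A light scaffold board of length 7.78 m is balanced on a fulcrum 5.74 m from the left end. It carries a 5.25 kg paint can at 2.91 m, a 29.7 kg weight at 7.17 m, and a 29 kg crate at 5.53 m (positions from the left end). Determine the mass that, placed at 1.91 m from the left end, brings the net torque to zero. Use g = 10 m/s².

Choose the fulcrum (at 5.74 m from the left end) as the axis so the support reaction has zero arm there.
Paint can: 5.25 × 10 = 52.5 N down at 2.91 m → arm 2.83 m, τ = 52.5 × 2.83 = 148.6 N·m counterclockwise.
Weight: 29.7 × 10 = 297 N down at 7.17 m → arm 1.43 m, τ = 297 × 1.43 = 424.7 N·m clockwise.
Crate: 29 × 10 = 290 N down at 5.53 m → arm 0.21 m, τ = 290 × 0.21 = 60.9 N·m counterclockwise.
Net moment of known loads = 215.2 N·m clockwise.
An unknown mass m at 1.91 m has arm 3.83 m; its moment is m·g·3.83 counterclockwise.
Στ = 0 ⇒ m × 10 × 3.83 = 215.2 ⇒ m = 215.2 / (10 × 3.83) = 5.62 kg.

m ≈ 5.62 kg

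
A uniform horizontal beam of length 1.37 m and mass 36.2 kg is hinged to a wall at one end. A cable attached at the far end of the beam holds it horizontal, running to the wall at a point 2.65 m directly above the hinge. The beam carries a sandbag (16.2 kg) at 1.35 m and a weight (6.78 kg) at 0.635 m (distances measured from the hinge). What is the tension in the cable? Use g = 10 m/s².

T ≈ 419 N

Take moments about the hinge.
Beam weight: 36.2 × 10 = 362 N down at 0.685 m → arm 0.685 m, τ = 362 × 0.685 = 248 N·m clockwise.
Sandbag: 16.2 × 10 = 162 N down at 1.35 m → arm 1.35 m, τ = 162 × 1.35 = 218.7 N·m clockwise.
Weight: 6.78 × 10 = 67.8 N down at 0.635 m → arm 0.635 m, τ = 67.8 × 0.635 = 43.05 N·m clockwise.
Total clockwise load moment = 509.8 N·m.
The cable tension T acts at 1.37 m; only its component perpendicular to the beam, T sinθ, produces torque. sinθ = h/√(h²+d²) = 2.65/√(2.65²+1.37²) = 0.8883.
Setting net torque to zero: T × 1.37 × 0.8883 = 509.8 → T = 509.8 / 1.217 = 419 N.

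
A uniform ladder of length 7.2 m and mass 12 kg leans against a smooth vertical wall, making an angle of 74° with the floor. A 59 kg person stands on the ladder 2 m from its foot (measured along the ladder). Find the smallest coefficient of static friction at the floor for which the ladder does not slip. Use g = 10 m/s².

Take moments about the foot of the ladder.
Ladder weight 12×10 = 120 N acts at 3.6 m along the ladder; its horizontal arm is 3.6·cos74° = 0.9923 m → τ = 119.1 N·m clockwise.
Person: 59×10 = 590 N at 2 m → arm 0.5513 m → τ = 325.3 N·m clockwise.
Wall normal N acts horizontally at the top; its moment arm is the height L sinθ = 7.2·sin74° = 6.921 m, counterclockwise.
Balancing moments: N × 6.921 = 444.4, giving N = 64.21 N.
ΣFx = 0 ⇒ f = N_wall = 64.21 N. ΣFy = 0 ⇒ N_floor = 710 N.
μ_min = f / N_floor = 64.21 / 710 = 0.0904.

μ_min ≈ 0.0904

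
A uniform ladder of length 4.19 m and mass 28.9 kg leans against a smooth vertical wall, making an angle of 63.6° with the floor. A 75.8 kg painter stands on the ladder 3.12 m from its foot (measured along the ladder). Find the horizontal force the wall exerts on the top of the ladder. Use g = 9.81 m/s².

About the foot of the ladder:
Ladder weight 28.9×9.81 = 283.5 N acts at 2.095 m along the ladder; its horizontal arm is 2.095·cos63.6° = 0.9315 m → τ = 264.1 N·m clockwise.
Painter: 75.8×9.81 = 743.6 N at 3.12 m → arm 1.387 m → τ = 1031 N·m clockwise.
Wall normal N acts horizontally at the top; its moment arm is the height L sinθ = 4.19·sin63.6° = 3.753 m, counterclockwise.
Balancing moments: N × 3.753 = 1295, giving N = 345 N.

N_wall ≈ 345 N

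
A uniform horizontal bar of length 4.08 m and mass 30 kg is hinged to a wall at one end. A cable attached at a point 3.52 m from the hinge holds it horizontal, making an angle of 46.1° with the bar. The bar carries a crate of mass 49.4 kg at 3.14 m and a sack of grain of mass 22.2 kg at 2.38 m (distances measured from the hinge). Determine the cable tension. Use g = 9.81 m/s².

Choose the hinge as the axis so the unknown hinge reaction has zero arm there.
Beam weight: 30 × 9.81 = 294.3 N down at 2.04 m → arm 2.04 m, τ = 294.3 × 2.04 = 600.4 N·m clockwise.
Crate: 49.4 × 9.81 = 484.6 N down at 3.14 m → arm 3.14 m, τ = 484.6 × 3.14 = 1522 N·m clockwise.
Sack of grain: 22.2 × 9.81 = 217.8 N down at 2.38 m → arm 2.38 m, τ = 217.8 × 2.38 = 518.4 N·m clockwise.
Total clockwise load moment = 2641 N·m.
The cable tension T acts at 3.52 m; only its component perpendicular to the bar, T sinθ, produces torque. sin 46.1° = 0.7206.
Στ = 0 ⇒ T × 3.52 × 0.7206 = 2641 ⇒ T = 2641 / 2.537 = 1040 N.

T ≈ 1040 N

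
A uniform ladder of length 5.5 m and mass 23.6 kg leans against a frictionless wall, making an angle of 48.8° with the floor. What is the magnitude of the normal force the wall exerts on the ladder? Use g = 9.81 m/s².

N_wall ≈ 101 N

About the foot of the ladder:
Ladder weight 23.6×9.81 = 231.5 N acts at 2.75 m along the ladder; its horizontal arm is 2.75·cos48.8° = 1.811 m → τ = 419.2 N·m clockwise.
Wall normal N acts horizontally at the top; its moment arm is the height L sinθ = 5.5·sin48.8° = 4.138 m, counterclockwise.
Setting net torque to zero: N × 4.138 = 419.2 → N = 101 N.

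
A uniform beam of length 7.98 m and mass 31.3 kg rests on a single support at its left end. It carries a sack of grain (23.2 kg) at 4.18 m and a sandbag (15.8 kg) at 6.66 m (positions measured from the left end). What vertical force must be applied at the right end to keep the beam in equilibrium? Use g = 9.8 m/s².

Take moments about the left end.
Beam weight: 31.3 × 9.8 = 306.7 N down at 3.99 m → arm 3.99 m, τ = 306.7 × 3.99 = 1224 N·m clockwise.
Sack of grain: 23.2 × 9.8 = 227.4 N down at 4.18 m → arm 4.18 m, τ = 227.4 × 4.18 = 950.5 N·m clockwise.
Sandbag: 15.8 × 9.8 = 154.8 N down at 6.66 m → arm 6.66 m, τ = 154.8 × 6.66 = 1031 N·m clockwise.
Net moment of the loads = 3206 N·m clockwise.
The upward force F acts at the right end, arm 7.98 m, giving F × 7.98 counterclockwise.
Setting net torque to zero: F × 7.98 = 3206 → F = 3206 / 7.98 = 402 N.

F ≈ 402 N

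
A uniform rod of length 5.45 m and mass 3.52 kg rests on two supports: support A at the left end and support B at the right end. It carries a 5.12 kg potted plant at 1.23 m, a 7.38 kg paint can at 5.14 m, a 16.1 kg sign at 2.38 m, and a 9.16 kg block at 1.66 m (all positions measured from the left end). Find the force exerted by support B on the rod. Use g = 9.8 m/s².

R_B ≈ 193 N

Take moments about support A.
Beam weight: 3.52 × 9.8 = 34.5 N down at 2.725 m → arm 2.725 m, τ = 34.5 × 2.725 = 94.01 N·m clockwise.
Potted plant: 5.12 × 9.8 = 50.18 N down at 1.23 m → arm 1.23 m, τ = 50.18 × 1.23 = 61.72 N·m clockwise.
Paint can: 7.38 × 9.8 = 72.32 N down at 5.14 m → arm 5.14 m, τ = 72.32 × 5.14 = 371.7 N·m clockwise.
Sign: 16.1 × 9.8 = 157.8 N down at 2.38 m → arm 2.38 m, τ = 157.8 × 2.38 = 375.6 N·m clockwise.
Block: 9.16 × 9.8 = 89.77 N down at 1.66 m → arm 1.66 m, τ = 89.77 × 1.66 = 149 N·m clockwise.
Net load moment about support A = 1052 N·m clockwise.
Reaction R at support B is upward at 5.45 m, arm 5.45 m → moment R × 5.45 counterclockwise.
For rotational equilibrium, R × 5.45 = 1052, so R = 193 N.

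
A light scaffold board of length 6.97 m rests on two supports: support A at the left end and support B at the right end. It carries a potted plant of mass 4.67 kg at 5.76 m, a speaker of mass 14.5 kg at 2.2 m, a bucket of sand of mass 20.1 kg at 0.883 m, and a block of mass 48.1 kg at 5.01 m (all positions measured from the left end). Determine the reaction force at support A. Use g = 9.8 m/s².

R_A ≈ 410 N

Taking torques about support B:
Potted plant: 4.67 × 9.8 = 45.77 N down at 5.76 m → arm 1.21 m, τ = 45.77 × 1.21 = 55.38 N·m counterclockwise.
Speaker: 14.5 × 9.8 = 142.1 N down at 2.2 m → arm 4.77 m, τ = 142.1 × 4.77 = 677.8 N·m counterclockwise.
Bucket of sand: 20.1 × 9.8 = 197 N down at 0.883 m → arm 6.087 m, τ = 197 × 6.087 = 1199 N·m counterclockwise.
Block: 48.1 × 9.8 = 471.4 N down at 5.01 m → arm 1.96 m, τ = 471.4 × 1.96 = 923.9 N·m counterclockwise.
Net load moment about support B = 2856 N·m counterclockwise.
Reaction R at support A is upward at 0 m, arm 6.97 m → moment R × 6.97 clockwise.
Στ = 0 ⇒ R × 6.97 = 2856 ⇒ R = 410 N.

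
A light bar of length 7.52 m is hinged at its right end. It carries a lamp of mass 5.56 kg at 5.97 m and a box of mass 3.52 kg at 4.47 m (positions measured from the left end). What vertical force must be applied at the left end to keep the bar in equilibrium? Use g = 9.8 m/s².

Choose the right end as the axis so the unknown pivot reaction has zero arm there.
Lamp: 5.56 × 9.8 = 54.49 N down at 5.97 m → arm 1.55 m, τ = 54.49 × 1.55 = 84.46 N·m counterclockwise.
Box: 3.52 × 9.8 = 34.5 N down at 4.47 m → arm 3.05 m, τ = 34.5 × 3.05 = 105.2 N·m counterclockwise.
Net moment of the loads = 189.7 N·m counterclockwise.
The upward force F acts at the left end, arm 7.52 m, giving F × 7.52 clockwise.
Balancing moments: F × 7.52 = 189.7, giving F = 189.7 / 7.52 = 25.2 N.

F ≈ 25.2 N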